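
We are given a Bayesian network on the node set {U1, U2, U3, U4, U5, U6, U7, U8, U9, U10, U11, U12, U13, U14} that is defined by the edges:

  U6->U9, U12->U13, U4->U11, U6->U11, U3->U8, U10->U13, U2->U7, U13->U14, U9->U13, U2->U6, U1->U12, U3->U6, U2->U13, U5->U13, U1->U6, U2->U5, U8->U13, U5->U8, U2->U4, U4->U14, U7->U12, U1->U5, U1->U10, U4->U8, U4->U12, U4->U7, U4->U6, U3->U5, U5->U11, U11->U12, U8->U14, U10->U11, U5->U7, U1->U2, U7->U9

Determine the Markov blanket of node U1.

By definition, MB(U1) is built from U1's parents, U1's children, and the co-parents of U1.
Pa(U1) = {}.
Children of U1: U2, U5, U6, U10, U12.
For each child, the remaining parents (spouses of U1):
  U2: no additional parents.
  U5 also has parents U2, U3.
  U6's other parents are U2, U3, U4.
  U10 has no other parent.
  U12's other parents are U4, U7, U11.
MB(U1) = {U2, U3, U4, U5, U6, U7, U10, U11, U12}.

{U2, U3, U4, U5, U6, U7, U10, U11, U12}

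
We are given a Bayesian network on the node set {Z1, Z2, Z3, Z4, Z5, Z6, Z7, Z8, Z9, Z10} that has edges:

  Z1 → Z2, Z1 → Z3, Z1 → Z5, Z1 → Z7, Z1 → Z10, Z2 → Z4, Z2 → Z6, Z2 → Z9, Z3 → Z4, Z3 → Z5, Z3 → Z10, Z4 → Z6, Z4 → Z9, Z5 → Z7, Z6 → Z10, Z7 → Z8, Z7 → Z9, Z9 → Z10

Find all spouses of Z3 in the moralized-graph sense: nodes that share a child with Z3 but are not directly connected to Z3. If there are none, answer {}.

{Z2, Z6, Z9}

Children of Z3: Z4, Z5, Z10.
  Z4's other parent is Z2.
  Z5 also has parent Z1.
  Z10's other parents are Z1, Z6, Z9.
Excluding nodes already adjacent to Z3 (Z1, Z4, Z5, Z10), the co-parent-only contribution is {Z2, Z6, Z9}.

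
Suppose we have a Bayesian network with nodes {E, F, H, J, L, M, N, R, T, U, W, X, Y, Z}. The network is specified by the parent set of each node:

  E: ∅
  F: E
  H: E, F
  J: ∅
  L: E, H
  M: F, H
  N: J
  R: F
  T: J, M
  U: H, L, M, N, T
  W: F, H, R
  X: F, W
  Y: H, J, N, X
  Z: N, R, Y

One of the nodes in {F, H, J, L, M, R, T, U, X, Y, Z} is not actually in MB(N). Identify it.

F

Children of N: U, Y, Z.
N has parent J.
For each child, the remaining parents (spouses of N):
  U's other parents are H, L, M, T.
  Y also has parents H, J, X.
  Z also has parents R, Y.
MB(N) = {H, J, L, M, R, T, U, X, Y, Z}.
F is neither a parent, child, nor co-parent of N, so it does not belong.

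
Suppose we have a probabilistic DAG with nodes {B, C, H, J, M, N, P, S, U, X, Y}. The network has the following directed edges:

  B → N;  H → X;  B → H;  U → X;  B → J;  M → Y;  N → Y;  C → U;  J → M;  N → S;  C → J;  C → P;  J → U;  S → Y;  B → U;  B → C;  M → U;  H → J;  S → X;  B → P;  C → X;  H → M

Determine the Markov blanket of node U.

U has parents B, C, J, M.
U has child X.
Other parents of U's children:
  parents(X) \ {U} = {C, H, S}.
Taking the union gives {B, C, H, J, M, S, X}.

{B, C, H, J, M, S, X}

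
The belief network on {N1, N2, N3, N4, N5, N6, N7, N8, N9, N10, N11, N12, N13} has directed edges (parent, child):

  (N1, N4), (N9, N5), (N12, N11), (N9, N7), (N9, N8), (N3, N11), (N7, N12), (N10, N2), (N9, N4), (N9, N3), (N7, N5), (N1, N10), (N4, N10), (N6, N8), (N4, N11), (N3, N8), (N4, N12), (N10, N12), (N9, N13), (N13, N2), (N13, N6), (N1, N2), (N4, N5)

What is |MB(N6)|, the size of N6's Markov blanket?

N6's parents: N13.
N6 has child N8.
For each child, the remaining parents (spouses of N6):
  N8 also has parents N3, N9.
MB(N6) = {N3, N8, N9, N13}, which has 4 nodes.

4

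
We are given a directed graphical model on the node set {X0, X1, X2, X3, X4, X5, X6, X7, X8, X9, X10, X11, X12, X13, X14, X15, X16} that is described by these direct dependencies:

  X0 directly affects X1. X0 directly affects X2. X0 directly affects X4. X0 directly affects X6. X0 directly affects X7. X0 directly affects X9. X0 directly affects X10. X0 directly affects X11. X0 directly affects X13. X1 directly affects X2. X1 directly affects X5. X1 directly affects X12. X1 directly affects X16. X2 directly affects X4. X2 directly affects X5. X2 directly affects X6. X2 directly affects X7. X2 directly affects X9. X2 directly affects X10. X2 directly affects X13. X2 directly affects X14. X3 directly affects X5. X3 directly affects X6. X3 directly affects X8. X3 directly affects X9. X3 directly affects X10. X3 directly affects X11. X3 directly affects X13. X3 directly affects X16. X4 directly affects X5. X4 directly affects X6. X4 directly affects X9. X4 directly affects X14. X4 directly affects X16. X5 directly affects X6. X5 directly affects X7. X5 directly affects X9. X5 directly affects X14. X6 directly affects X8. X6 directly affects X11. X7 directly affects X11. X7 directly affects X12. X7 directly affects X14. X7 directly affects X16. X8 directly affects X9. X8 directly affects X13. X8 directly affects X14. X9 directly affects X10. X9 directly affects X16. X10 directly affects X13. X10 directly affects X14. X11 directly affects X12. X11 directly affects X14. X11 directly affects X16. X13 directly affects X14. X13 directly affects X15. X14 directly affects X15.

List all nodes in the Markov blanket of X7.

{X0, X1, X2, X3, X4, X5, X6, X8, X9, X10, X11, X12, X13, X14, X16}

A node's Markov blanket = Pa ∪ Ch ∪ (parents of Ch other than the node itself).
Parents of X7: X0, X2, X5.
X7's children: X11, X12, X14, X16.
Other parents of X7's children:
  X11: X0, X3, X6
  X12: X1, X11
  X14: X2, X4, X5, X8, X10, X11, X13
  X16: X1, X3, X4, X9, X11
So the Markov blanket of X7 is {X0, X1, X2, X3, X4, X5, X6, X8, X9, X10, X11, X12, X13, X14, X16}.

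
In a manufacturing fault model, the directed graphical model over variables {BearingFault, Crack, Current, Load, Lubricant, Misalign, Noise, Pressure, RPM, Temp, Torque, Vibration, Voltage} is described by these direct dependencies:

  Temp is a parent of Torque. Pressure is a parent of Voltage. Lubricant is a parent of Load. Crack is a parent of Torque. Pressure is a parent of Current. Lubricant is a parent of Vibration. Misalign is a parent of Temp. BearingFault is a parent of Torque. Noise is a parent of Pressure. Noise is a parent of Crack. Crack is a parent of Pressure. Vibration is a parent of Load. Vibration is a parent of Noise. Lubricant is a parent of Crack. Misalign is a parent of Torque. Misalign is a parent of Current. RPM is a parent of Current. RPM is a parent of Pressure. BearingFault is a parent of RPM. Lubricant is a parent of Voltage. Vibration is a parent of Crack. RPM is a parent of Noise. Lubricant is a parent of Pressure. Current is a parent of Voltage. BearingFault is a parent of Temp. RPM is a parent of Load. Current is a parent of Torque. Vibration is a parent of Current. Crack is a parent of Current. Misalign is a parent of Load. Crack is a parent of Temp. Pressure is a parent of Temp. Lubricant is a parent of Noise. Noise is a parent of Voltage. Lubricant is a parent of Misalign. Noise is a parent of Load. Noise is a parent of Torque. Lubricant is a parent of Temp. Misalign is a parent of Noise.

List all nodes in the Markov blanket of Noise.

{BearingFault, Crack, Current, Load, Lubricant, Misalign, Pressure, RPM, Temp, Torque, Vibration, Voltage}

Recall MB(v) = parents ∪ children ∪ spouses, where spouses are the other parents of v's children.
Noise has parents Lubricant, Misalign, RPM, Vibration.
Children of Noise: Crack, Load, Pressure, Torque, Voltage.
Other parents of Noise's children:
  Crack's other parents are Lubricant, Vibration.
  Pressure also has parents Crack, Lubricant, RPM.
  Load also has parents Lubricant, Misalign, RPM, Vibration.
  Voltage's other parents are Current, Lubricant, Pressure.
  Torque also has parents BearingFault, Crack, Current, Misalign, Temp.
MB(Noise) = {BearingFault, Crack, Current, Load, Lubricant, Misalign, Pressure, RPM, Temp, Torque, Vibration, Voltage}.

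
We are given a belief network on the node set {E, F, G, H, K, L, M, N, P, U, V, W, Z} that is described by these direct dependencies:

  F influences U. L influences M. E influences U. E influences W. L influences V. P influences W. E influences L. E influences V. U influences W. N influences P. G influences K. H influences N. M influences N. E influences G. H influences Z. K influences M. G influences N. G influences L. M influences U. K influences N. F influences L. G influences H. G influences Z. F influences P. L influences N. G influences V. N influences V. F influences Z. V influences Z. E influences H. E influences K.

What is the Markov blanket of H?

{E, F, G, K, L, M, N, V, Z}

A node's Markov blanket = Pa ∪ Ch ∪ (parents of Ch other than the node itself).
Parents of H: E, G.
H has children N, Z.
For each child, the remaining parents (spouses of H):
  N also has parents G, K, L, M.
  Z's other parents are F, G, V.
MB(H) = {E, F, G, K, L, M, N, V, Z}.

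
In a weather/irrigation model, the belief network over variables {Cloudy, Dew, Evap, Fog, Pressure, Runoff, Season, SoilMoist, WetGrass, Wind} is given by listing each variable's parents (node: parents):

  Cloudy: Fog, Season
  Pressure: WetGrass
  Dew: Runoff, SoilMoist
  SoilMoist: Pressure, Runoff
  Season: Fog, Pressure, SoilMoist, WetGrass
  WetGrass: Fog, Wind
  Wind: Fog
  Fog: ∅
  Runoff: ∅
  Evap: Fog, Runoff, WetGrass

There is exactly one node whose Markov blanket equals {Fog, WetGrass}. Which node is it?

Wind

The target node must have every member of {Fog, WetGrass} as a parent, child, or co-parent, and no others.
Parents of Wind: Fog; children: WetGrass; co-parents: Fog.
These exactly cover the given set, so the node is Wind.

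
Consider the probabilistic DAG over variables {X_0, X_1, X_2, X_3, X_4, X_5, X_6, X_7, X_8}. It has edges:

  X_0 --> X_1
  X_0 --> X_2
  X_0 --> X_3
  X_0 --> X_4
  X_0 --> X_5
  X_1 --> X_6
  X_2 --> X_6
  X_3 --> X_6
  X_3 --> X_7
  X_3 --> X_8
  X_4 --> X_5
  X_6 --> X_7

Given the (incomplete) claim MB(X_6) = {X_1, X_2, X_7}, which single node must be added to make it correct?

Pa(X_6) = {X_1, X_2, X_3}.
X_6's children: X_7.
Other parents of X_6's children:
  X_7's other parent is X_3.
MB(X_6) = {X_1, X_2, X_3, X_7}.
Comparing with the claimed set, X_3 is missing.

X_3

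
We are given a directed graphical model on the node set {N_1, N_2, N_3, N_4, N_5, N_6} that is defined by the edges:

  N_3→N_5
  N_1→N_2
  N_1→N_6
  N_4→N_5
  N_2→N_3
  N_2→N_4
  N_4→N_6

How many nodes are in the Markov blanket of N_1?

3

N_1 has no parents.
N_1's children: N_2, N_6.
Other parents of N_1's children:
  N_2: no additional parents.
  parents(N_6) \ {N_1} = {N_4}.
MB(N_1) = {N_2, N_4, N_6}, which has 3 nodes.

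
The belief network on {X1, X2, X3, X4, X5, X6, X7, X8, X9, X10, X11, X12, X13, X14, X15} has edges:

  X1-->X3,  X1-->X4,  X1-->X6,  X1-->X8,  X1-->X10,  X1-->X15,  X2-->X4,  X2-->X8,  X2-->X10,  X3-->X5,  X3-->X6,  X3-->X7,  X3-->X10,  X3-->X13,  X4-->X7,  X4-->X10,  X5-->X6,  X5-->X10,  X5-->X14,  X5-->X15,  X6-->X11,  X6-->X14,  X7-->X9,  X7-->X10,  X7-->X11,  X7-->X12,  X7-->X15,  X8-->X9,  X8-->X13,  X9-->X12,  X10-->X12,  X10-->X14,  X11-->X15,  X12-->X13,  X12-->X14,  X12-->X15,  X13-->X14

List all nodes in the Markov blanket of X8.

{X1, X2, X3, X7, X9, X12, X13}

X8 has parents X1, X2.
Ch(X8) = {X9, X13}.
Co-parents of X8 (other parents of its children):
  X9 also has parent X7.
  parents(X13) \ {X8} = {X3, X12}.
Union: {X1, X2} ∪ {X9, X13} ∪ {X3, X7, X12} = {X1, X2, X3, X7, X9, X12, X13}.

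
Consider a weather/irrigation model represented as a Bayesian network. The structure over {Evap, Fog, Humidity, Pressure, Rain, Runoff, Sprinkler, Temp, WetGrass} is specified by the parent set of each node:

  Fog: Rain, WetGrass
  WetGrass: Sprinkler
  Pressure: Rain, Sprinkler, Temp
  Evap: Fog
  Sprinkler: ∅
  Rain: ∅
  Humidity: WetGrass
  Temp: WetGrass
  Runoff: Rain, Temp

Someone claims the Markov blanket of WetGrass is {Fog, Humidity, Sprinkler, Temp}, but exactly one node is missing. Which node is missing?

WetGrass's parents: Sprinkler.
WetGrass has children Fog, Humidity, Temp.
Parents of each child, excluding WetGrass:
  Fog: Rain
  Temp: —
  Humidity: —
MB(WetGrass) = {Fog, Humidity, Rain, Sprinkler, Temp}.
Comparing with the claimed set, Rain is missing.

Rain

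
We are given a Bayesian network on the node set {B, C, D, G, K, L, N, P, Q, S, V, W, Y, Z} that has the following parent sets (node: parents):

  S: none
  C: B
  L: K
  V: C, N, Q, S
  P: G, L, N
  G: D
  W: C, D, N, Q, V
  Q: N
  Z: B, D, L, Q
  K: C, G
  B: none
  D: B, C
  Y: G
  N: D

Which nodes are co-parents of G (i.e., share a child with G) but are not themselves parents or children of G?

Children of G: K, P, Y.
  parents(K) \ {G} = {C}.
  parents(P) \ {G} = {L, N}.
  Y: no additional parents.
Excluding nodes already adjacent to G (D, K, P, Y), the co-parent-only contribution is {C, L, N}.

{C, L, N}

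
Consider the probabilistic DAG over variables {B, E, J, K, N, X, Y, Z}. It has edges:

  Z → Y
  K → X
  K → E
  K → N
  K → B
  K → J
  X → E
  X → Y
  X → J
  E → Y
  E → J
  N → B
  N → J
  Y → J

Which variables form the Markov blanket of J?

{E, K, N, X, Y}

Parents of J: E, K, N, X, Y.
J's children: none.
With no children, J has no spouses; the co-parent set is empty.
So the Markov blanket of J is {E, K, N, X, Y}.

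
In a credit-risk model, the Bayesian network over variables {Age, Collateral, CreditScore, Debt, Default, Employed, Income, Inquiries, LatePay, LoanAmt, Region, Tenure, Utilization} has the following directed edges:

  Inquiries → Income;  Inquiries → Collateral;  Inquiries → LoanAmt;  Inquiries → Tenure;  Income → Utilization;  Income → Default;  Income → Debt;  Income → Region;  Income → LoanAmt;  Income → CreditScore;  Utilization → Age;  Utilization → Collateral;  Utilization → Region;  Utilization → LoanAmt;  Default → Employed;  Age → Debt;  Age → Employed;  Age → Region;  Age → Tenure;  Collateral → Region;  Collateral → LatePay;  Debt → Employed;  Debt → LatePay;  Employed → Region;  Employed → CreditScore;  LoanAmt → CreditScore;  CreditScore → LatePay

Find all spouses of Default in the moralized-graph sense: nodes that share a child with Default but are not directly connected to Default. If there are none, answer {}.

Children of Default: Employed.
  Employed's other parents are Age, Debt.
Excluding nodes already adjacent to Default (Employed, Income), the co-parent-only contribution is {Age, Debt}.

{Age, Debt}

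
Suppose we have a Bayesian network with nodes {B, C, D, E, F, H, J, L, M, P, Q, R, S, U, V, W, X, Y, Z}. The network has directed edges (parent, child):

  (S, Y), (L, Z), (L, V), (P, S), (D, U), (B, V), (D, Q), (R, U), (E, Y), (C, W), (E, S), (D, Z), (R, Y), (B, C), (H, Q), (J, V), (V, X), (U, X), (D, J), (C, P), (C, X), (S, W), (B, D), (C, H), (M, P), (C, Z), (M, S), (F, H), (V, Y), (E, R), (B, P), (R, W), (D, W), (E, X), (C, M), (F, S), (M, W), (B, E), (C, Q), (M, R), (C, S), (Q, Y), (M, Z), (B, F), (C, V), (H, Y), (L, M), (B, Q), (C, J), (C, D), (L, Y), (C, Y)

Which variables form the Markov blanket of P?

P has child S.
Parents of P: B, C, M.
Parents of each child, excluding P:
  S's other parents are C, E, F, M.
So the Markov blanket of P is {B, C, E, F, M, S}.

{B, C, E, F, M, S}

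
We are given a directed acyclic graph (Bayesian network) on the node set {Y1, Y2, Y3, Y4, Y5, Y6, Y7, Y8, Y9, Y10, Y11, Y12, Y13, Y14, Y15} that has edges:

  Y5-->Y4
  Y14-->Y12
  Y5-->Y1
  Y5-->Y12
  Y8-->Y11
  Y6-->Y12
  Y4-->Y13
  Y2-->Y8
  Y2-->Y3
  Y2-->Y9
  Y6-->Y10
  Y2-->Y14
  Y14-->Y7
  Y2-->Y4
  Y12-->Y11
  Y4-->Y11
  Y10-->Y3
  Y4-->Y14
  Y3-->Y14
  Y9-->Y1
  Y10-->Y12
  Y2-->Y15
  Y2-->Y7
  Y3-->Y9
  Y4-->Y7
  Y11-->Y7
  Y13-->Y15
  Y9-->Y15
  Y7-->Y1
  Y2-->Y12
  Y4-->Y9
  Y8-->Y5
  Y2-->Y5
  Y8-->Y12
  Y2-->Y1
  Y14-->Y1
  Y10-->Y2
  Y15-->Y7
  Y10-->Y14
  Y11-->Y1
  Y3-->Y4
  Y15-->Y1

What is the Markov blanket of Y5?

{Y1, Y2, Y3, Y4, Y6, Y7, Y8, Y9, Y10, Y11, Y12, Y14, Y15}

Parents of Y5: Y2, Y8.
Ch(Y5) = {Y1, Y4, Y12}.
Co-parents of Y5 (other parents of its children):
  Y4: Y2, Y3
  Y12: Y2, Y6, Y8, Y10, Y14
  Y1: Y2, Y7, Y9, Y11, Y14, Y15
Union: {Y2, Y8} ∪ {Y1, Y4, Y12} ∪ {Y2, Y3, Y6, Y7, Y8, Y9, Y10, Y11, Y14, Y15} = {Y1, Y2, Y3, Y4, Y6, Y7, Y8, Y9, Y10, Y11, Y12, Y14, Y15}.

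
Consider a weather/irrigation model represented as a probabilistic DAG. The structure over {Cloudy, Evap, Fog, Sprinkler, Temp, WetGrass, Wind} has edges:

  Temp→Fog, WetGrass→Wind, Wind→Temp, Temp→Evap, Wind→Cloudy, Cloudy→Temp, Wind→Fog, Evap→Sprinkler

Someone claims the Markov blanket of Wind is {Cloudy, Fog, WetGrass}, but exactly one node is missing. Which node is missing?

Wind's parents: WetGrass.
Wind's children: Cloudy, Fog, Temp.
Other parents of Wind's children:
  Cloudy has no other parent.
  parents(Temp) \ {Wind} = {Cloudy}.
  parents(Fog) \ {Wind} = {Temp}.
MB(Wind) = {Cloudy, Fog, Temp, WetGrass}.
Comparing with the claimed set, Temp is missing.

Temp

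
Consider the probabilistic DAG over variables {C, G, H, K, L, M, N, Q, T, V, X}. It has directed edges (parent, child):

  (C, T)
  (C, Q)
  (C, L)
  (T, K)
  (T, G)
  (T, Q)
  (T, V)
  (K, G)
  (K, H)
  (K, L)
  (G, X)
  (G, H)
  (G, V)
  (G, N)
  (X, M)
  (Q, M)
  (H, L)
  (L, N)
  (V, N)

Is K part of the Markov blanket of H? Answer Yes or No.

Yes

K is a parent of H.
So K ∈ MB(H).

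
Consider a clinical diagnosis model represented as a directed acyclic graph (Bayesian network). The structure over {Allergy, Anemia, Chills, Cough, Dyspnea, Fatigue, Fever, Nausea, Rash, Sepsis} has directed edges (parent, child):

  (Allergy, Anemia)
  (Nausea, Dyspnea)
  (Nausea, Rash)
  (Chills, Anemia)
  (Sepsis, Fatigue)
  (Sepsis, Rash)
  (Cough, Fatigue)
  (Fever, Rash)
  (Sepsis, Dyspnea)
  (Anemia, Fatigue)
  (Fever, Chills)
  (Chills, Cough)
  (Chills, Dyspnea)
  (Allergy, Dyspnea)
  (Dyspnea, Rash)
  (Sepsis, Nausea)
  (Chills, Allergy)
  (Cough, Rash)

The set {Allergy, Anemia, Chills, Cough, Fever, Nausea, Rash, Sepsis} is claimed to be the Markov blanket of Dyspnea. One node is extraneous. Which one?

A node's Markov blanket = Pa ∪ Ch ∪ (parents of Ch other than the node itself).
Pa(Dyspnea) = {Allergy, Chills, Nausea, Sepsis}.
Children of Dyspnea: Rash.
Co-parents of Dyspnea (other parents of its children):
  Rash: Cough, Fever, Nausea, Sepsis
MB(Dyspnea) = {Allergy, Chills, Cough, Fever, Nausea, Rash, Sepsis}.
Anemia is neither a parent, child, nor co-parent of Dyspnea, so it does not belong.

Anemia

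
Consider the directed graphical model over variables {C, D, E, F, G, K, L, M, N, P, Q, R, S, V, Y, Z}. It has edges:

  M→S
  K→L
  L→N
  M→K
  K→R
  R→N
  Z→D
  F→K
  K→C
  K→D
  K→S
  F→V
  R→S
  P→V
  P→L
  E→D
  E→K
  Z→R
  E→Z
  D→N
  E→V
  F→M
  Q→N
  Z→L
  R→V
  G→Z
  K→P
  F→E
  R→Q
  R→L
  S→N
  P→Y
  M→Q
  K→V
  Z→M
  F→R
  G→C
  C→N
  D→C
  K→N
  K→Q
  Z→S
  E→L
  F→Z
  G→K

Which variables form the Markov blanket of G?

By definition, MB(G) is built from G's parents, G's children, and the co-parents of G.
G has no parents.
G has children C, K, Z.
Co-parents of G (other parents of its children):
  Z: E, F
  K: E, F, M
  C: D, K
So the Markov blanket of G is {C, D, E, F, K, M, Z}.

{C, D, E, F, K, M, Z}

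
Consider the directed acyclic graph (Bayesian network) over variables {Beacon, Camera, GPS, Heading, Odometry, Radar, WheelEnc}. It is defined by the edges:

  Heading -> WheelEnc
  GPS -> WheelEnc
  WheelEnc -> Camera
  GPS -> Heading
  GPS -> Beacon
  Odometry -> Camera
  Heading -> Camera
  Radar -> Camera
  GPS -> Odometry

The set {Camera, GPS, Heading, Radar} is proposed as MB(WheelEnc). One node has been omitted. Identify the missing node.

A node's Markov blanket = Pa ∪ Ch ∪ (parents of Ch other than the node itself).
Pa(WheelEnc) = {GPS, Heading}.
Children of WheelEnc: Camera.
Other parents of WheelEnc's children:
  parents(Camera) \ {WheelEnc} = {Heading, Odometry, Radar}.
MB(WheelEnc) = {Camera, GPS, Heading, Odometry, Radar}.
Comparing with the claimed set, Odometry is missing.

Odometry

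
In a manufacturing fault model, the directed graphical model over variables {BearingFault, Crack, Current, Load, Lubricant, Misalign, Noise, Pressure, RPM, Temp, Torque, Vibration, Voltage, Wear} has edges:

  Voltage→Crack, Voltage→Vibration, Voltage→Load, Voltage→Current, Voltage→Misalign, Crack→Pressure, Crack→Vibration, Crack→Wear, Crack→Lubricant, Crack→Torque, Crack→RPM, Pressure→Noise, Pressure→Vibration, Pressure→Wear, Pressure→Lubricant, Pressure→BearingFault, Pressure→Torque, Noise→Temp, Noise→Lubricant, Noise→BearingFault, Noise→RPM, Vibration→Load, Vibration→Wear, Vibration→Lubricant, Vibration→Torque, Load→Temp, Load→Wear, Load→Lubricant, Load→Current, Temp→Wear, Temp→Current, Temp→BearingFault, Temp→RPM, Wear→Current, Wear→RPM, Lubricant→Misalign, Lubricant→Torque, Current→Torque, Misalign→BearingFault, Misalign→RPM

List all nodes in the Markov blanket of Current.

{Crack, Load, Lubricant, Pressure, Temp, Torque, Vibration, Voltage, Wear}

The Markov blanket of a node is its parents, its children, and the other parents of its children.
Current has parents Load, Temp, Voltage, Wear.
Children of Current: Torque.
Co-parents of Current (other parents of its children):
  Torque: Crack, Lubricant, Pressure, Vibration
Taking the union gives {Crack, Load, Lubricant, Pressure, Temp, Torque, Vibration, Voltage, Wear}.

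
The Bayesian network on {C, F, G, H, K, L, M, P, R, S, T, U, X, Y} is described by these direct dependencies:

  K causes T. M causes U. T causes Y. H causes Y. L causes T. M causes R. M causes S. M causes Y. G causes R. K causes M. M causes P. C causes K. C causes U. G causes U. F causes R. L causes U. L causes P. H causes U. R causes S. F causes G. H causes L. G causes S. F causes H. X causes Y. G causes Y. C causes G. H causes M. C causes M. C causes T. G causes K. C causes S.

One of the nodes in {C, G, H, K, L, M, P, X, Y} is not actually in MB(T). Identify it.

P

A node's Markov blanket = Pa ∪ Ch ∪ (parents of Ch other than the node itself).
T's parents: C, K, L.
T's children: Y.
Parents of each child, excluding T:
  Y's other parents are G, H, M, X.
MB(T) = {C, G, H, K, L, M, X, Y}.
P is neither a parent, child, nor co-parent of T, so it does not belong.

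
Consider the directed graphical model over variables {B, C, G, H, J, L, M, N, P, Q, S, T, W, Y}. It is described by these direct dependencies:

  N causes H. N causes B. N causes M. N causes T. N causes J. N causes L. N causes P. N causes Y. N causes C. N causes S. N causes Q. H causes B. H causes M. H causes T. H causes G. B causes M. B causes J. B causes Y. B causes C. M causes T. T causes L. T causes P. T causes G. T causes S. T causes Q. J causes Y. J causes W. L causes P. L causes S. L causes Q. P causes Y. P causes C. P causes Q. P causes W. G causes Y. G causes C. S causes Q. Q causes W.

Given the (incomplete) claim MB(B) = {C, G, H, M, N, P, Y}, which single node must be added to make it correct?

J

A node's Markov blanket = Pa ∪ Ch ∪ (parents of Ch other than the node itself).
B's parents: H, N.
Ch(B) = {C, J, M, Y}.
For each child, the remaining parents (spouses of B):
  M's other parents are H, N.
  J's other parent is N.
  Y also has parents G, J, N, P.
  C's other parents are G, N, P.
MB(B) = {C, G, H, J, M, N, P, Y}.
Comparing with the claimed set, J is missing.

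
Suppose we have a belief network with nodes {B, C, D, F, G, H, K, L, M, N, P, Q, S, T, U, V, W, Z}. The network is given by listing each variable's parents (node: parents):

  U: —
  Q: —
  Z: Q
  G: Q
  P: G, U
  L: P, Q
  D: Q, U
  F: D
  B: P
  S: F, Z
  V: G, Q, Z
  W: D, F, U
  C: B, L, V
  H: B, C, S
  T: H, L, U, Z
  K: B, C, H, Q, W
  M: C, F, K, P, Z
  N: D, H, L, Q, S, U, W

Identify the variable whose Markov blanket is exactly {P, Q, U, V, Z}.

G

The target node must have every member of {P, Q, U, V, Z} as a parent, child, or co-parent, and no others.
Parents of G: Q; children: P, V; co-parents: Q, U, Z.
These exactly cover the given set, so the node is G.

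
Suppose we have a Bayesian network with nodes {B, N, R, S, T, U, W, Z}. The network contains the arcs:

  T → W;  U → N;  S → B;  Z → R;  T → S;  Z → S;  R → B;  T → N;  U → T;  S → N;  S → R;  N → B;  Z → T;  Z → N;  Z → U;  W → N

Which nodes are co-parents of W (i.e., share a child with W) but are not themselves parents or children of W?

{S, U, Z}

Children of W: N.
  N also has parents S, T, U, Z.
Excluding nodes already adjacent to W (N, T), the co-parent-only contribution is {S, U, Z}.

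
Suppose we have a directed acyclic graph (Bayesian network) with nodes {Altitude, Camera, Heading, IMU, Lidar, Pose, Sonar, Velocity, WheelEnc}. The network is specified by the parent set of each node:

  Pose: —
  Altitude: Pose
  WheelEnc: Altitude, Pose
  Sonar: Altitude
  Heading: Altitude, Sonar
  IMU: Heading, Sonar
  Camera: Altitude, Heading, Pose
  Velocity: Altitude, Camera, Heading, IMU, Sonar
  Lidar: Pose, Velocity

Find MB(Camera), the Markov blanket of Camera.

{Altitude, Heading, IMU, Pose, Sonar, Velocity}

Recall MB(v) = parents ∪ children ∪ spouses, where spouses are the other parents of v's children.
Children of Camera: Velocity.
Parents of Camera: Altitude, Heading, Pose.
For each child, the remaining parents (spouses of Camera):
  Velocity also has parents Altitude, Heading, IMU, Sonar.
MB(Camera) = {Altitude, Heading, IMU, Pose, Sonar, Velocity}.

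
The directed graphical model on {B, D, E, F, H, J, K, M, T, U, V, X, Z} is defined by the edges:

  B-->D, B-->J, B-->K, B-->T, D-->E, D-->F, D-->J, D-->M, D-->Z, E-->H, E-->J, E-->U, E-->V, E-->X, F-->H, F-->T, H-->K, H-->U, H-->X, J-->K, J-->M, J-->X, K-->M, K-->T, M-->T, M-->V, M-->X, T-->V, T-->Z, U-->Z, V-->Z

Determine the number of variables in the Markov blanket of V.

6

V's parents: E, M, T.
V's children: Z.
Parents of each child, excluding V:
  Z: D, T, U
MB(V) = {D, E, M, T, U, Z}, which has 6 nodes.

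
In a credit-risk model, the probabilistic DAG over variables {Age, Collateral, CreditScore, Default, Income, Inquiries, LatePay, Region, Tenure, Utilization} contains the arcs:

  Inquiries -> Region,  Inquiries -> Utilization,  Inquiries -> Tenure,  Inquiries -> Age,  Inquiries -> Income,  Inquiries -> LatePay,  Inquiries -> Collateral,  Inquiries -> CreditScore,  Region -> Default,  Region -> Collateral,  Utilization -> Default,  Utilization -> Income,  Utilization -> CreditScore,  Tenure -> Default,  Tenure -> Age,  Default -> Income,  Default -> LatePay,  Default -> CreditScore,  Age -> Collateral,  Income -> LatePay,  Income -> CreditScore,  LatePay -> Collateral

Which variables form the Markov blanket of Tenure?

Children of Tenure: Age, Default.
Tenure has parent Inquiries.
For each child, the remaining parents (spouses of Tenure):
  Default also has parents Region, Utilization.
  Age's other parent is Inquiries.
So the Markov blanket of Tenure is {Age, Default, Inquiries, Region, Utilization}.

{Age, Default, Inquiries, Region, Utilization}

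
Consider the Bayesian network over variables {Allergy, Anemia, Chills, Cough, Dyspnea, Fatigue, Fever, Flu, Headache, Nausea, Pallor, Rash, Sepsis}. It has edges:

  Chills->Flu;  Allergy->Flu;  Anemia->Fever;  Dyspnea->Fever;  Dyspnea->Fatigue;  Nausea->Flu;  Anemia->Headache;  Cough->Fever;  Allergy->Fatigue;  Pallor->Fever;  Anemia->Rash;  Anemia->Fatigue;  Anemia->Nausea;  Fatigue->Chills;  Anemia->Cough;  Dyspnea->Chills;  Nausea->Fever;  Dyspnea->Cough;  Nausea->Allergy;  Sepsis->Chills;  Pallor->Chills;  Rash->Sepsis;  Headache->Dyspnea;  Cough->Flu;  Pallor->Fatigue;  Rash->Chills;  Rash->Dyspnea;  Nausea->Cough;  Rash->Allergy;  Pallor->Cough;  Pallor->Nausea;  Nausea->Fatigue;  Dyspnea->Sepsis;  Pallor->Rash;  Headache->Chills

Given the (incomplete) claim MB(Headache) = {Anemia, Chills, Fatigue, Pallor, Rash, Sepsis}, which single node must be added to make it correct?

Dyspnea

By definition, MB(Headache) is built from Headache's parents, Headache's children, and the co-parents of Headache.
Headache has parent Anemia.
Ch(Headache) = {Chills, Dyspnea}.
Co-parents of Headache (other parents of its children):
  Dyspnea: Rash
  Chills: Dyspnea, Fatigue, Pallor, Rash, Sepsis
MB(Headache) = {Anemia, Chills, Dyspnea, Fatigue, Pallor, Rash, Sepsis}.
Comparing with the claimed set, Dyspnea is missing.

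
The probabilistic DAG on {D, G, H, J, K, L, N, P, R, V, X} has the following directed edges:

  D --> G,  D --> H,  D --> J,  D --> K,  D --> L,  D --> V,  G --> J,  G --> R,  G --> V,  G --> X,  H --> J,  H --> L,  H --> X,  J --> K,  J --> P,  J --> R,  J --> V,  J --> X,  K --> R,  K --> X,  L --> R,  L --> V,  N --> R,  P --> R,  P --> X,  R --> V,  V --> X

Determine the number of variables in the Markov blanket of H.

8

Recall MB(v) = parents ∪ children ∪ spouses, where spouses are the other parents of v's children.
Pa(H) = {D}.
Ch(H) = {J, L, X}.
Parents of each child, excluding H:
  parents(J) \ {H} = {D, G}.
  L also has parent D.
  parents(X) \ {H} = {G, J, K, P, V}.
MB(H) = {D, G, J, K, L, P, V, X}, which has 8 nodes.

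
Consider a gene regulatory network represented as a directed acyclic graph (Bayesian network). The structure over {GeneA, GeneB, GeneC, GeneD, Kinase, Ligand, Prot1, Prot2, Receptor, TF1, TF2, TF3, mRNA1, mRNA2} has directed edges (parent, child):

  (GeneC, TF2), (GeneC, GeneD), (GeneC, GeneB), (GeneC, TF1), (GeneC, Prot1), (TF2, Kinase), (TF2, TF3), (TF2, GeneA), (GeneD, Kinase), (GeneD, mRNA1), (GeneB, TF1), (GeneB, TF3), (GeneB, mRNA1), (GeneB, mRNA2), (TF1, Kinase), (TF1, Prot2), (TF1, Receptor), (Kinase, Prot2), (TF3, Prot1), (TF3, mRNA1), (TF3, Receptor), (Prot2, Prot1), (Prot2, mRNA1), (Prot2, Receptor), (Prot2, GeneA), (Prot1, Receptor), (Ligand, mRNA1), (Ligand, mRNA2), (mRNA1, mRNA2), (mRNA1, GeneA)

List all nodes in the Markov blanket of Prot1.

Recall MB(v) = parents ∪ children ∪ spouses, where spouses are the other parents of v's children.
Parents of Prot1: GeneC, Prot2, TF3.
Prot1 has child Receptor.
Other parents of Prot1's children:
  Receptor: Prot2, TF1, TF3
MB(Prot1) = {GeneC, Prot2, Receptor, TF1, TF3}.

{GeneC, Prot2, Receptor, TF1, TF3}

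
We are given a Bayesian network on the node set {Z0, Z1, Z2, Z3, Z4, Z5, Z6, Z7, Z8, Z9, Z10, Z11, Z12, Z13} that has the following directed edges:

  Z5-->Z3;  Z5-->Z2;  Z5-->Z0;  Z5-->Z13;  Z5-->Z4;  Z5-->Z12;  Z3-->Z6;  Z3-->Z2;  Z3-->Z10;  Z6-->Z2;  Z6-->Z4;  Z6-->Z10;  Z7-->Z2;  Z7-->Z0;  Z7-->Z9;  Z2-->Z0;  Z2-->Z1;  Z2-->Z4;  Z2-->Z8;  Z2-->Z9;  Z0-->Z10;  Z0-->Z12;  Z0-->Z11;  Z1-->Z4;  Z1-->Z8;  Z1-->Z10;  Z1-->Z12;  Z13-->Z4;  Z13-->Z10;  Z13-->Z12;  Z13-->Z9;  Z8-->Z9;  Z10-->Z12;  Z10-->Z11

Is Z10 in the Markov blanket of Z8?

No

The Markov blanket of a node is its parents, its children, and the other parents of its children.
Z8's parents: Z1, Z2.
Z8's children: Z9.
Parents of each child, excluding Z8:
  Z9: Z2, Z7, Z13
MB(Z8) = {Z1, Z2, Z7, Z9, Z13}; Z10 is not in this set.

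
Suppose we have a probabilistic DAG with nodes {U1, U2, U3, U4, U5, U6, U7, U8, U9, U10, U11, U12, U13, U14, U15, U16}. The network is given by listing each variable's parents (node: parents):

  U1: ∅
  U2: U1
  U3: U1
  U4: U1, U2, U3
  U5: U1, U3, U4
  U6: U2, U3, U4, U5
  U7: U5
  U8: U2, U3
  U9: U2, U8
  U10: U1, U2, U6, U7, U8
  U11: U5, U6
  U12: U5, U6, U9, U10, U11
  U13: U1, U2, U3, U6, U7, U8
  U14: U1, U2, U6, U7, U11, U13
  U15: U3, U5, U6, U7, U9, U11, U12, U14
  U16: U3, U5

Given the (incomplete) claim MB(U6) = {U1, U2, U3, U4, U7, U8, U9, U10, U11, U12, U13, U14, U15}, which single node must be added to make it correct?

U5

U6 has children U10, U11, U12, U13, U14, U15.
Parents of U6: U2, U3, U4, U5.
Parents of each child, excluding U6:
  U10's other parents are U1, U2, U7, U8.
  U11 also has parent U5.
  parents(U12) \ {U6} = {U5, U9, U10, U11}.
  U13's other parents are U1, U2, U3, U7, U8.
  parents(U14) \ {U6} = {U1, U2, U7, U11, U13}.
  U15 also has parents U3, U5, U7, U9, U11, U12, U14.
MB(U6) = {U1, U2, U3, U4, U5, U7, U8, U9, U10, U11, U12, U13, U14, U15}.
Comparing with the claimed set, U5 is missing.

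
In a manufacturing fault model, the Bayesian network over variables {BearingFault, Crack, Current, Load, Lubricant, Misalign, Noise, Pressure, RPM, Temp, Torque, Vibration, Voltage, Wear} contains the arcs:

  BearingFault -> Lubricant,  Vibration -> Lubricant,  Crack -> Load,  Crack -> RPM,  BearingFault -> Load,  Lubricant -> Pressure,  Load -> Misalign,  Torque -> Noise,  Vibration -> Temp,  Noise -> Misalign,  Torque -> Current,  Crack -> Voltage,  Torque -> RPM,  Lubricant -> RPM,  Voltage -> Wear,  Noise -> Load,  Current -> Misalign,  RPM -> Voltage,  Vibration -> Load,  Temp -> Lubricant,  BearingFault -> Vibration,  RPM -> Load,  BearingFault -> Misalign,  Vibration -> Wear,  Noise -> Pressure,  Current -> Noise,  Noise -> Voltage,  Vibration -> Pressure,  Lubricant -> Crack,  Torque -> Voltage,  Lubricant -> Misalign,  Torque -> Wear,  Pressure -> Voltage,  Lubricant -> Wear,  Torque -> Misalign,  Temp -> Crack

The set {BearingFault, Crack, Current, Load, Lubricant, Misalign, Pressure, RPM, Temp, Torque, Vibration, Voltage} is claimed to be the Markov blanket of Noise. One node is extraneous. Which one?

Recall MB(v) = parents ∪ children ∪ spouses, where spouses are the other parents of v's children.
Children of Noise: Load, Misalign, Pressure, Voltage.
Parents of Noise: Current, Torque.
Parents of each child, excluding Noise:
  parents(Load) \ {Noise} = {BearingFault, Crack, RPM, Vibration}.
  Pressure also has parents Lubricant, Vibration.
  Misalign also has parents BearingFault, Current, Load, Lubricant, Torque.
  parents(Voltage) \ {Noise} = {Crack, Pressure, RPM, Torque}.
MB(Noise) = {BearingFault, Crack, Current, Load, Lubricant, Misalign, Pressure, RPM, Torque, Vibration, Voltage}.
Temp is neither a parent, child, nor co-parent of Noise, so it does not belong.

Temp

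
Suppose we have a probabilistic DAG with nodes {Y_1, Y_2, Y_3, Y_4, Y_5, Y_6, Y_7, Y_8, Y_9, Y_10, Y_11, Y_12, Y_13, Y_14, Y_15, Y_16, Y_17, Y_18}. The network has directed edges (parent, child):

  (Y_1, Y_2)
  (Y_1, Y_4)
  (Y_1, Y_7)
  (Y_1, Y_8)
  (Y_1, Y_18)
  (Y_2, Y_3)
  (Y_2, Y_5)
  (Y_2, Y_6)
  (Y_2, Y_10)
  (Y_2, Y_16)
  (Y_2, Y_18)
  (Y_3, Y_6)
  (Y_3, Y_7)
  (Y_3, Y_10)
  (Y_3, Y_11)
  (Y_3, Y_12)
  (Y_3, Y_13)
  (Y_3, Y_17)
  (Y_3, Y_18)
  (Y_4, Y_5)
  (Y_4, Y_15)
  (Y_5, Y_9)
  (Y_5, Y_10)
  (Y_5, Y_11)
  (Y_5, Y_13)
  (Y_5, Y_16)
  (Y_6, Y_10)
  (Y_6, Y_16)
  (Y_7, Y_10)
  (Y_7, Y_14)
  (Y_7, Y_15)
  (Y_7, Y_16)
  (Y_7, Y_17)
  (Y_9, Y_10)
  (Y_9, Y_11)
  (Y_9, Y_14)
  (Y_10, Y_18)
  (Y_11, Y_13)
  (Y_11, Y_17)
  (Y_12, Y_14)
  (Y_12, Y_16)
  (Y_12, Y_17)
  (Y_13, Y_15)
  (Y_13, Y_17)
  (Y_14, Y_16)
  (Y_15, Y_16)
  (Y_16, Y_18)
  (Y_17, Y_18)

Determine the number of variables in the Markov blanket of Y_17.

10

Parents of Y_17: Y_3, Y_7, Y_11, Y_12, Y_13.
Y_17's children: Y_18.
Co-parents of Y_17 (other parents of its children):
  Y_18's other parents are Y_1, Y_2, Y_3, Y_10, Y_16.
MB(Y_17) = {Y_1, Y_2, Y_3, Y_7, Y_10, Y_11, Y_12, Y_13, Y_16, Y_18}, which has 10 nodes.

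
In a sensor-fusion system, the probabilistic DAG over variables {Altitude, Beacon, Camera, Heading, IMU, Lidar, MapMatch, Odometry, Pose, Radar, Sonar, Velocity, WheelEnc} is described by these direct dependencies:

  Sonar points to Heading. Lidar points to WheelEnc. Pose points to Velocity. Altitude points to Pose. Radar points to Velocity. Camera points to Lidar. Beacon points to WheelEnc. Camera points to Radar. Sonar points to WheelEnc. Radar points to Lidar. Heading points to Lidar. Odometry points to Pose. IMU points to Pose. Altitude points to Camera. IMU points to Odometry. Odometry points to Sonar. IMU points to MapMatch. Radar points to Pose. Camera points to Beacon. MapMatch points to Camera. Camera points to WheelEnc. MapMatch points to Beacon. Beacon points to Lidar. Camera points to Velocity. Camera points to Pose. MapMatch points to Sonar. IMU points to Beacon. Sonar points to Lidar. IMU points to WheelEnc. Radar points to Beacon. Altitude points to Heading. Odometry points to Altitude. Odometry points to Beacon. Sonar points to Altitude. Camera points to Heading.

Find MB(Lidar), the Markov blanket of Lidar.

{Beacon, Camera, Heading, IMU, Radar, Sonar, WheelEnc}

A node's Markov blanket = Pa ∪ Ch ∪ (parents of Ch other than the node itself).
Lidar's parents: Beacon, Camera, Heading, Radar, Sonar.
Ch(Lidar) = {WheelEnc}.
For each child, the remaining parents (spouses of Lidar):
  WheelEnc: Beacon, Camera, IMU, Sonar
MB(Lidar) = {Beacon, Camera, Heading, IMU, Radar, Sonar, WheelEnc}.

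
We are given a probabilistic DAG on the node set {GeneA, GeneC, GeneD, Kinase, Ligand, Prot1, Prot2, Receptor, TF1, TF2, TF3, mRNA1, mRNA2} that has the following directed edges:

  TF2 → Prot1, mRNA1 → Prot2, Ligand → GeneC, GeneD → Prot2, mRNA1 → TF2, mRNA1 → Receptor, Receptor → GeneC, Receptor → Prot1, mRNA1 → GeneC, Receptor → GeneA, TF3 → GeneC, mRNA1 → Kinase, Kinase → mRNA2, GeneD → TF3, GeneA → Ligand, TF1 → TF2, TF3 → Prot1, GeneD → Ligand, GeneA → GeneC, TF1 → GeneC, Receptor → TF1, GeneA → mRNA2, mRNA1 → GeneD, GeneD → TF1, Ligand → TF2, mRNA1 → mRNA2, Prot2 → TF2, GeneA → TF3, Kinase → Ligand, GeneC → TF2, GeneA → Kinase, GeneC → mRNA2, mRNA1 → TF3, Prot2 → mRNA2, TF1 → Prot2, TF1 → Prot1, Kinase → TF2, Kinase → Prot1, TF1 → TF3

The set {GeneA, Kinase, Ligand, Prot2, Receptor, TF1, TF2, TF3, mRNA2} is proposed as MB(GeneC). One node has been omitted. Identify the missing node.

GeneC's parents: GeneA, Ligand, Receptor, TF1, TF3, mRNA1.
Children of GeneC: TF2, mRNA2.
Parents of each child, excluding GeneC:
  TF2's other parents are Kinase, Ligand, Prot2, TF1, mRNA1.
  mRNA2's other parents are GeneA, Kinase, Prot2, mRNA1.
MB(GeneC) = {GeneA, Kinase, Ligand, Prot2, Receptor, TF1, TF2, TF3, mRNA1, mRNA2}.
Comparing with the claimed set, mRNA1 is missing.

mRNA1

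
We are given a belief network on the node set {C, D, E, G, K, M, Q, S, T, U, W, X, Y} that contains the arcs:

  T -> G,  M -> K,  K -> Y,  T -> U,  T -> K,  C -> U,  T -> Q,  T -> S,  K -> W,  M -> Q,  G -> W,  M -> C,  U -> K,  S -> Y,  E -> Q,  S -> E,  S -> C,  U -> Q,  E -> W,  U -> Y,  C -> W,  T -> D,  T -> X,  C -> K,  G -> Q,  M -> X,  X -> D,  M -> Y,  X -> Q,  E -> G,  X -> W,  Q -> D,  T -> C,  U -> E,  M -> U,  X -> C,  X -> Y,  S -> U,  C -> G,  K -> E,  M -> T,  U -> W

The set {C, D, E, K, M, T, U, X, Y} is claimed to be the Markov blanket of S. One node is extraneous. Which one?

D

The Markov blanket of a node is its parents, its children, and the other parents of its children.
S's parents: T.
S has children C, E, U, Y.
Parents of each child, excluding S:
  parents(C) \ {S} = {M, T, X}.
  U also has parents C, M, T.
  E also has parents K, U.
  Y's other parents are K, M, U, X.
MB(S) = {C, E, K, M, T, U, X, Y}.
D is neither a parent, child, nor co-parent of S, so it does not belong.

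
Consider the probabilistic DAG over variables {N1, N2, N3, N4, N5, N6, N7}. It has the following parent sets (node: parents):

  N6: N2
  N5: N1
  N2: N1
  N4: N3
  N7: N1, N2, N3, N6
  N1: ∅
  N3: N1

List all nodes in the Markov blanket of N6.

{N1, N2, N3, N7}

Pa(N6) = {N2}.
N6 has child N7.
For each child, the remaining parents (spouses of N6):
  N7 also has parents N1, N2, N3.
So the Markov blanket of N6 is {N1, N2, N3, N7}.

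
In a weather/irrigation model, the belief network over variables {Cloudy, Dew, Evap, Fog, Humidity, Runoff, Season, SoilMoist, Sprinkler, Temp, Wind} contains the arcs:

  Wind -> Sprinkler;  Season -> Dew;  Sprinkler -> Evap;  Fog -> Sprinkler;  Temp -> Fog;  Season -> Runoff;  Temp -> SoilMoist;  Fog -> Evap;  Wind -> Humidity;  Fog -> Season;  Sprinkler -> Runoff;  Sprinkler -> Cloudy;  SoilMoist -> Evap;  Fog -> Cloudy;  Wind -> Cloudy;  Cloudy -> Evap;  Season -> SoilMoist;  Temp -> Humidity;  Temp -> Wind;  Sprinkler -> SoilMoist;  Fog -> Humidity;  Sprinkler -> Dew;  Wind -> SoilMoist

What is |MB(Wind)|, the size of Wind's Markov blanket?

7

Children of Wind: Cloudy, Humidity, SoilMoist, Sprinkler.
Wind's parents: Temp.
Co-parents of Wind (other parents of its children):
  Humidity's other parents are Fog, Temp.
  Sprinkler also has parent Fog.
  SoilMoist's other parents are Season, Sprinkler, Temp.
  Cloudy also has parents Fog, Sprinkler.
MB(Wind) = {Cloudy, Fog, Humidity, Season, SoilMoist, Sprinkler, Temp}, which has 7 nodes.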